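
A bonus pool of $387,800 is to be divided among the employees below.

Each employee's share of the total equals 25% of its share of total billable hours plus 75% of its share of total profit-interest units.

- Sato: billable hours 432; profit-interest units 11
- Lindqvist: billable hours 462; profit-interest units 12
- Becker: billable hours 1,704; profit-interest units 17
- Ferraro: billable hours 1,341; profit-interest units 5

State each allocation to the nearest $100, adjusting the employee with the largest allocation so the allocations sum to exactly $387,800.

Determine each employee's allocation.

Sato: $81,700 | Lindqvist: $88,900 | Becker: $151,900 | Ferraro: $65,300

Billable hours total 3,939; profit-interest units total 45.
Blended shares (25% billable hours + 75% profit-interest units): Sato 0.2108; Lindqvist 0.2293; Becker 0.3915; Ferraro 0.1684.
Proportional shares: Sato 81,729.42; Lindqvist 88,931.13; Becker 151,816.96; Ferraro 65,322.49.
At nearest $100: Sato $81,700; Lindqvist $88,900; Becker $151,800; Ferraro $65,300. Sum = $387,700.
Difference $387,800 − $387,700 = +$100 applied to largest allocation (Becker): Becker becomes $151,900.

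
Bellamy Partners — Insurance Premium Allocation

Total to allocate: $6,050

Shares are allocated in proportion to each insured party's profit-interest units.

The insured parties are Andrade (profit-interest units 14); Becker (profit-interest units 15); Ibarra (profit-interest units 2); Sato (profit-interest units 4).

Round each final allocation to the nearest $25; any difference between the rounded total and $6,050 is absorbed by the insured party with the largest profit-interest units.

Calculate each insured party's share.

Andrade: $2,425; Becker: $2,575; Ibarra: $350; Sato: $700

Combined profit-interest units = 35.
Raw shares: Andrade 14/35 × $6,050 = 2,420.00; Becker 15/35 × $6,050 = 2,592.86; Ibarra 2/35 × $6,050 = 345.71; Sato 4/35 × $6,050 = 691.43.
Rounded to nearest $25: Andrade $2,425; Becker $2,600; Ibarra $350; Sato $700. Sum = $6,075.
Difference $6,050 − $6,075 = −$25 applied to largest profit-interest units (Becker): Becker becomes $2,575.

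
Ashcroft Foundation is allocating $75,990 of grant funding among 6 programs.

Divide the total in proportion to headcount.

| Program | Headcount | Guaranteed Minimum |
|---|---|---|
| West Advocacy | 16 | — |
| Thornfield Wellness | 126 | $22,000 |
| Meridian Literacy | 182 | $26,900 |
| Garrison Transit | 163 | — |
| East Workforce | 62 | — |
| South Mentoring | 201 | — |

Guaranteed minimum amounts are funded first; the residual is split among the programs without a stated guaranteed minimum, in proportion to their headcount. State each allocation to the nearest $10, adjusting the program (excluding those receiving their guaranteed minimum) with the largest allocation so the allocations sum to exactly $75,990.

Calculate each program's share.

Fund the minimums — Thornfield Wellness $22,000; Meridian Literacy $26,900. Balance $27,090.
Balance split over remaining headcount 442: West Advocacy 980.63 → $980; Garrison Transit 9,990.20 → $9,990; East Workforce 3,799.95 → $3,800; South Mentoring 12,319.21 → $12,320.

West Advocacy: $980 · Thornfield Wellness: $22,000 · Meridian Literacy: $26,900 · Garrison Transit: $9,990 · East Workforce: $3,800 · South Mentoring: $12,320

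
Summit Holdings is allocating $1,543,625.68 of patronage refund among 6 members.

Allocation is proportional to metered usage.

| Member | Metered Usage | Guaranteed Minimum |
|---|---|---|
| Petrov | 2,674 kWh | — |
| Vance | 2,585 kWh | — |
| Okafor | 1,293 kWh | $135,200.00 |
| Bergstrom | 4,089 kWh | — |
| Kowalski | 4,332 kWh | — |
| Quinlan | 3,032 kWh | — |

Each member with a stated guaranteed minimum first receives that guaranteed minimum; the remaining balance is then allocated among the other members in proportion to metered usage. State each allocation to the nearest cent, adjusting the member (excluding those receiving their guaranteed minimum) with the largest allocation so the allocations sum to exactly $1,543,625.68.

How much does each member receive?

Petrov: $225,354.85 · Vance: $217,854.26 · Okafor: $135,200.00 · Bergstrom: $344,605.83 · Kowalski: $365,084.97 · Quinlan: $255,525.77

Fund the minimums — Okafor $135,200.00. Remaining pool $1,408,425.68.
Remaining pool split over remaining metered usage 16,712: Petrov 225,354.8509 → $225,354.85; Vance 217,854.2594 → $217,854.26; Bergstrom 344,605.8285 → $344,605.83; Kowalski 365,084.9716 → $365,084.97; Quinlan 255,525.7696 → $255,525.77.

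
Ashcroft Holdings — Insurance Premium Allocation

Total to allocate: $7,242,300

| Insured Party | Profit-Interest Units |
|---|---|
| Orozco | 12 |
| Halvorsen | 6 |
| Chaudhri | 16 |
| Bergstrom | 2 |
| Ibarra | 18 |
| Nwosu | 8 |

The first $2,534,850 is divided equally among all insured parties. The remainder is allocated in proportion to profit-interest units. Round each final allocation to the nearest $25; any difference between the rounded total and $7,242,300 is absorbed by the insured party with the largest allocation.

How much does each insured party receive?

Orozco: $1,333,600 | Halvorsen: $878,025 | Chaudhri: $1,637,300 | Bergstrom: $574,325 | Ibarra: $1,789,150 | Nwosu: $1,029,900

Equal tier: $2,534,850 ÷ 6 = $422,475 apiece.
Remainder $4,707,450 by profit-interest units (total 62): Orozco 911,119.35 → $911,125; Halvorsen 455,559.68 → $455,550; Chaudhri 1,214,825.81 → $1,214,825; Bergstrom 151,853.23 → $151,850; Ibarra 1,366,679.03 → $1,366,675; Nwosu 607,412.90 → $607,425.
Totals: Orozco $422,475 + $911,125 = $1,333,600; Halvorsen $422,475 + $455,550 = $878,025; Chaudhri $422,475 + $1,214,825 = $1,637,300; Bergstrom $422,475 + $151,850 = $574,325; Ibarra $422,475 + $1,366,675 = $1,789,150; Nwosu $422,475 + $607,425 = $1,029,900.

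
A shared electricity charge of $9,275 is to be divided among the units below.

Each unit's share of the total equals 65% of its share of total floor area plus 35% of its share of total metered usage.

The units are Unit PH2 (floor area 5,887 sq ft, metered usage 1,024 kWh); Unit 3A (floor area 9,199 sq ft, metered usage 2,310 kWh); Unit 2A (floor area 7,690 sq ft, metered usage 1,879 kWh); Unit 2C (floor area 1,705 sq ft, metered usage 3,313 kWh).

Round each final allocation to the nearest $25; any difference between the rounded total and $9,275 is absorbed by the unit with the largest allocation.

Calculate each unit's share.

Unit PH2: $1,850 · Unit 3A: $3,150 · Unit 2A: $2,600 · Unit 2C: $1,675

Floor area total 24,481; metered usage total 8,526.
Combined weights (65% floor area + 35% metered usage): Unit PH2 0.1983; Unit 3A 0.3391; Unit 2A 0.2813; Unit 2C 0.1813.
Unrounded shares: Unit PH2 1,839.63; Unit 3A 3,144.89; Unit 2A 2,609.18; Unit 2C 1,681.29.
At nearest $25: Unit PH2 $1,850; Unit 3A $3,150; Unit 2A $2,600; Unit 2C $1,675. Sum = $9,275.
Rounded total matches; no reconciliation needed.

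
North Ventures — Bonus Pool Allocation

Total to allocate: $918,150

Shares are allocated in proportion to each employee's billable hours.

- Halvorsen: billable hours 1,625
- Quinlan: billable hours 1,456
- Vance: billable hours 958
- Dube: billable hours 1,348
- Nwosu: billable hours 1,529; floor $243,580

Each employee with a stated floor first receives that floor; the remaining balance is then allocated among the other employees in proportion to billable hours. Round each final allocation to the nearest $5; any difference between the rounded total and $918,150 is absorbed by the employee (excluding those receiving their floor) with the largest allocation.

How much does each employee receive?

Halvorsen: $203,480; Quinlan: $182,325; Vance: $119,965; Dube: $168,800; Nwosu: $243,580

Guaranteed amounts: Nwosu $243,580. Balance $674,570.
Balance split over remaining billable hours 5,387: Halvorsen 203,485.47 → $203,485; Quinlan 182,322.98 → $182,325; Vance 119,962.51 → $119,965; Dube 168,799.03 → $168,800.
Rounding difference −$5 applied to Halvorsen → $203,480.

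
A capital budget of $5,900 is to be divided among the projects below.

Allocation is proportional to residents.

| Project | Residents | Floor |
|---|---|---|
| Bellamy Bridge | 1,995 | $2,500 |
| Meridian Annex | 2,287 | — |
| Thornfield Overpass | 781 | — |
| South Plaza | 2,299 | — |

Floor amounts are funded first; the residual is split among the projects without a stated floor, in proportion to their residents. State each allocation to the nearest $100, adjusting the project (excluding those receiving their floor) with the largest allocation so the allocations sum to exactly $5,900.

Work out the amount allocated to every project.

Bellamy Bridge: $2,500; Meridian Annex: $1,400; Thornfield Overpass: $500; South Plaza: $1,500

Minimums first: Bellamy Bridge $2,500. Residual $3,400.
Residual split over remaining residents 5,367: Meridian Annex 1,448.82 → $1,400; Thornfield Overpass 494.76 → $500; South Plaza 1,456.42 → $1,500.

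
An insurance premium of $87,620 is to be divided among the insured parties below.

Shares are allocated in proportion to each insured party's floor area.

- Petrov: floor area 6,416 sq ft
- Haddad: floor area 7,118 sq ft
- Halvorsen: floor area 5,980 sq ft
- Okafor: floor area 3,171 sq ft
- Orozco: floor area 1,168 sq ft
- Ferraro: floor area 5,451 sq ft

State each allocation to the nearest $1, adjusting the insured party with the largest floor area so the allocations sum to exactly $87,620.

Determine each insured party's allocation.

Combined floor area = 6,416 + 7,118 + 5,980 + 3,171 + 1,168 + 5,451 = 29,304.
Raw shares: Petrov 19,184.07; Haddad 21,283.07; Halvorsen 17,880.41; Okafor 9,481.40; Orozco 3,492.36; Ferraro 16,298.68.
Rounded to nearest $1: Petrov $19,184; Haddad $21,283; Halvorsen $17,880; Okafor $9,481; Orozco $3,492; Ferraro $16,299. Sum = $87,619.
Difference $87,620 − $87,619 = +$1 applied to largest floor area (Haddad): Haddad becomes $21,284.

Petrov: $19,184 | Haddad: $21,284 | Halvorsen: $17,880 | Okafor: $9,481 | Orozco: $3,492 | Ferraro: $16,299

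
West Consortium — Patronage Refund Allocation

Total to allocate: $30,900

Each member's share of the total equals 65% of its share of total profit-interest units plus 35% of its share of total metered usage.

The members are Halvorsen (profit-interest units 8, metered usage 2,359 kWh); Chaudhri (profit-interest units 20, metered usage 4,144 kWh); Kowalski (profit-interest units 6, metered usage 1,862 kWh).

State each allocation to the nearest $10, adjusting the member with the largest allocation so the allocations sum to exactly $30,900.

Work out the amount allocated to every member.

Profit-interest units total 34; metered usage total 8,365.
Combined weights (65% profit-interest units + 35% metered usage): Halvorsen 0.2516; Chaudhri 0.5557; Kowalski 0.1926.
Unrounded shares: Halvorsen 7,775.80; Chaudhri 17,172.43; Kowalski 5,951.77.
At nearest $10: Halvorsen $7,780; Chaudhri $17,170; Kowalski $5,950. Sum = $30,900.
No rounding difference to absorb.

Halvorsen: $7,780 · Chaudhri: $17,170 · Kowalski: $5,950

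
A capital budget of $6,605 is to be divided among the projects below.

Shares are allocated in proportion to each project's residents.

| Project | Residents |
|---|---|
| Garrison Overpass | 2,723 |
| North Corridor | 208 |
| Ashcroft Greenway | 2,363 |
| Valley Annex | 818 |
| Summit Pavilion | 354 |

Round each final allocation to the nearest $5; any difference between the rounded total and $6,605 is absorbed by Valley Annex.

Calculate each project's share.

Garrison Overpass: $2,780; North Corridor: $210; Ashcroft Greenway: $2,415; Valley Annex: $840; Summit Pavilion: $360

Residents total: 6,466.
Unrounded shares: Garrison Overpass 2,723/6,466 × $6,605 = 2,781.54; North Corridor 208/6,466 × $6,605 = 212.47; Ashcroft Greenway 2,363/6,466 × $6,605 = 2,413.80; Valley Annex 818/6,466 × $6,605 = 835.58; Summit Pavilion 354/6,466 × $6,605 = 361.61.
Rounded to nearest $5: Garrison Overpass $2,780; North Corridor $210; Ashcroft Greenway $2,415; Valley Annex $835; Summit Pavilion $360. Sum = $6,600.
Difference $6,605 − $6,600 = +$5 applied to Valley Annex: Valley Annex becomes $840.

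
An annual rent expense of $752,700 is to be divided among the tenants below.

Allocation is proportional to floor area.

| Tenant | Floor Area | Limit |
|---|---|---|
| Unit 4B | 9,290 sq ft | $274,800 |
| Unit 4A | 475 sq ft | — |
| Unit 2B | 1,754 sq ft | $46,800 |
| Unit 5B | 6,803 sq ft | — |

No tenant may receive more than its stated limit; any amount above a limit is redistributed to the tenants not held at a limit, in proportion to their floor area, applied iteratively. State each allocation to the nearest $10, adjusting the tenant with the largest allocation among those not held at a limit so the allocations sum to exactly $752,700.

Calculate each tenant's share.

Unit 4B: $274,800; Unit 4A: $28,140; Unit 2B: $46,800; Unit 5B: $402,960

Floor area total: 18,322.
Proportional shares (ignoring caps): Unit 4B 381,649.55; Unit 4A 19,513.84; Unit 2B 72,057.41; Unit 5B 279,479.21.
Held at cap: Unit 4B ($274,800), Unit 2B ($46,800); residual $431,100 reallocated over remaining floor area 7,278.
Remaining shares: Unit 4A 28,135.82 → $28,140; Unit 5B 402,964.18 → $402,960.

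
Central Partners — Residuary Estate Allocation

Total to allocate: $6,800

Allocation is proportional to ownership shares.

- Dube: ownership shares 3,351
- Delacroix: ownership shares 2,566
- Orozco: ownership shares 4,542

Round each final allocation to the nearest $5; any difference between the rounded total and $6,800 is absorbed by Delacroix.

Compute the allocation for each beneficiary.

Ownership shares total: 10,459.
Unrounded shares: Dube 3,351/10,459 × $6,800 = 2,178.68; Delacroix 2,566/10,459 × $6,800 = 1,668.30; Orozco 4,542/10,459 × $6,800 = 2,953.02.
At nearest $5: Dube $2,180; Delacroix $1,670; Orozco $2,955. Sum = $6,805.
Difference $6,800 − $6,805 = −$5 applied to Delacroix: Delacroix becomes $1,665.

Dube: $2,180; Delacroix: $1,665; Orozco: $2,955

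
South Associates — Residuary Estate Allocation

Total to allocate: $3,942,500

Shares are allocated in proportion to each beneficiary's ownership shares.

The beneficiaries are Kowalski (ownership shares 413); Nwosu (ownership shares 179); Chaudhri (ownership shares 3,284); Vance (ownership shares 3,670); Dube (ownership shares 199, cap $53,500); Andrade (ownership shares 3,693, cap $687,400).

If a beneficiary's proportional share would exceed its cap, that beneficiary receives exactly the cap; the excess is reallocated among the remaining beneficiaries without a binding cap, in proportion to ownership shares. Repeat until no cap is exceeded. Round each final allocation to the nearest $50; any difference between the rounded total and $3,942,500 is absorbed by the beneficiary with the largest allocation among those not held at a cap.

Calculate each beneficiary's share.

Kowalski: $175,250; Nwosu: $75,950; Chaudhri: $1,393,350; Vance: $1,557,050; Dube: $53,500; Andrade: $687,400

Sum of ownership shares: 11,438.
Pro-rata shares before constraints: Kowalski 142,354.65; Nwosu 61,698.50; Chaudhri 1,131,943.52; Vance 1,264,991.69; Dube 68,592.19; Andrade 1,272,919.44.
Cap binds for Dube ($53,500), Andrade ($687,400); remaining pool $3,201,600 reallocated over remaining ownership shares 7,546.
Shares after redistribution: Kowalski 175,226.72 → $175,250; Nwosu 75,945.72 → $75,950; Chaudhri 1,393,328.17 → $1,393,350; Vance 1,557,099.39 → $1,557,100.
Rounding difference −$50 applied to Vance → $1,557,050.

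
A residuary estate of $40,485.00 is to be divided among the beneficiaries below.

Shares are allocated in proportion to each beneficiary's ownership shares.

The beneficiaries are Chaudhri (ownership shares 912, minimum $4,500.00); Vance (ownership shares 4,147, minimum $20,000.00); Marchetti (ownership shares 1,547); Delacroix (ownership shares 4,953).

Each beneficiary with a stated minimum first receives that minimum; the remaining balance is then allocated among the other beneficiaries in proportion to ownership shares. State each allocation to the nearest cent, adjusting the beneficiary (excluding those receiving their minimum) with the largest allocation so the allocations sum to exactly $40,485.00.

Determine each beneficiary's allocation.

Chaudhri: $4,500.00 · Vance: $20,000.00 · Marchetti: $3,804.43 · Delacroix: $12,180.57

Fund the minimums — Chaudhri $4,500.00; Vance $20,000.00. Balance $15,985.00.
Balance split over remaining ownership shares 6,500: Marchetti 3,804.4300 → $3,804.43; Delacroix 12,180.5700 → $12,180.57.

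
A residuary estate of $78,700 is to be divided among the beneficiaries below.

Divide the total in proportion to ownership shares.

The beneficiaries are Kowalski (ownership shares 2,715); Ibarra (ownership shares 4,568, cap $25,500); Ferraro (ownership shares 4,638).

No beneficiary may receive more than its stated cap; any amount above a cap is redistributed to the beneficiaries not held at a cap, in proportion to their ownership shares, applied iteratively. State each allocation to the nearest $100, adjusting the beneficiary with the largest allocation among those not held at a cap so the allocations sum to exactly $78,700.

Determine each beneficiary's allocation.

Kowalski: $19,600; Ibarra: $25,500; Ferraro: $33,600

Combined ownership shares = 11,921.
Unconstrained shares: Kowalski 17,923.87; Ibarra 30,157.00; Ferraro 30,619.13.
Held at cap: Ibarra ($25,500); residual $53,200 reallocated over remaining ownership shares 7,353.
Remaining shares: Kowalski 19,643.41 → $19,600; Ferraro 33,556.59 → $33,600.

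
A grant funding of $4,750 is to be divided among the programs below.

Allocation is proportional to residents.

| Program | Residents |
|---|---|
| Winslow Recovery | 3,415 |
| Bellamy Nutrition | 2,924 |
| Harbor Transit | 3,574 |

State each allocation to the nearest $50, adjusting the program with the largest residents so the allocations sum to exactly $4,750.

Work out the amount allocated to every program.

Combined residents = 3,415 + 2,924 + 3,574 = 9,913.
Proportional shares: Winslow Recovery 1,636.36; Bellamy Nutrition 1,401.09; Harbor Transit 1,712.55.
Rounded to nearest $50: Winslow Recovery $1,650; Bellamy Nutrition $1,400; Harbor Transit $1,700. Sum = $4,750.
Rounded total matches; no reconciliation needed.

Winslow Recovery: $1,650; Bellamy Nutrition: $1,400; Harbor Transit: $1,700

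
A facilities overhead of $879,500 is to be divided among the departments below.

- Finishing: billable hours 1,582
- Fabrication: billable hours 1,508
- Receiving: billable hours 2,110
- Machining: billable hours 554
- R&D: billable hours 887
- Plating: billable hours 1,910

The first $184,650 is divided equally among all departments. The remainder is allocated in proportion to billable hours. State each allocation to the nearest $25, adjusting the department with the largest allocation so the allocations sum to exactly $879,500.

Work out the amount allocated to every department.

Finishing: $159,325 | Fabrication: $153,325 | Receiving: $202,225 | Machining: $75,800 | R&D: $102,850 | Plating: $185,975

Equal tier: $184,650 ÷ 6 = $30,775 apiece.
Remainder $694,850 by billable hours (total 8,551): Finishing 128,552.53 → $128,550; Fabrication 122,539.33 → $122,550; Receiving 171,457.55 → $171,450; Machining 45,017.76 → $45,025; R&D 72,077.18 → $72,075; Plating 155,205.65 → $155,200.
Totals: Finishing $30,775 + $128,550 = $159,325; Fabrication $30,775 + $122,550 = $153,325; Receiving $30,775 + $171,450 = $202,225; Machining $30,775 + $45,025 = $75,800; R&D $30,775 + $72,075 = $102,850; Plating $30,775 + $155,200 = $185,975.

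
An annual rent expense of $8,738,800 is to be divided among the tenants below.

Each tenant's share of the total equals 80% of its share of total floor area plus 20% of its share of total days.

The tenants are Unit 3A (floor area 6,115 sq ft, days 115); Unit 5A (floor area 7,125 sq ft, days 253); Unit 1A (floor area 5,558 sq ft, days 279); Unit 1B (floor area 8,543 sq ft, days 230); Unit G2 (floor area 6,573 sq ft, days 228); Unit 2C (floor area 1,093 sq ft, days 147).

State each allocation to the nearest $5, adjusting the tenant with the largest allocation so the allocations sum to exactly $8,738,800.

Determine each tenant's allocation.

Unit 3A: $1,381,725 | Unit 5A: $1,776,075 | Unit 1A: $1,499,430 | Unit 1B: $2,027,150 | Unit G2: $1,630,935 | Unit 2C: $423,485

Floor area total 35,007; days total 1,252.
Combined weights (80% floor area + 20% days): Unit 3A 0.1581; Unit 5A 0.2032; Unit 1A 0.1716; Unit 1B 0.2320; Unit G2 0.1866; Unit 2C 0.0485.
Unrounded shares: Unit 3A 1,381,727.38; Unit 5A 1,776,072.96; Unit 1A 1,499,432.03; Unit 1B 2,027,145.90; Unit G2 1,630,936.95; Unit 2C 423,484.78.
At nearest $5: Unit 3A $1,381,725; Unit 5A $1,776,075; Unit 1A $1,499,430; Unit 1B $2,027,145; Unit G2 $1,630,935; Unit 2C $423,485. Sum = $8,738,795.
Difference $8,738,800 − $8,738,795 = +$5 applied to largest allocation (Unit 1B): Unit 1B becomes $2,027,150.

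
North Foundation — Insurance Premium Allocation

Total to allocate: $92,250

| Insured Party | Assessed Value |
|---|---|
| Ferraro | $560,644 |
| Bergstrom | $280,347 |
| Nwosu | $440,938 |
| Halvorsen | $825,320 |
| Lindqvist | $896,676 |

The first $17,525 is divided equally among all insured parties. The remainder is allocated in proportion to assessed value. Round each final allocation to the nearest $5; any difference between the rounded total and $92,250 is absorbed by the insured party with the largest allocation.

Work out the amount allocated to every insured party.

Ferraro: $17,450; Bergstrom: $10,480; Nwosu: $14,475; Halvorsen: $24,035; Lindqvist: $25,810

Equal tier: $17,525 ÷ 5 = $3,505 apiece.
Remainder $74,725 by assessed value (total 3,003,925): Ferraro 13,946.46 → $13,945; Bergstrom 6,973.85 → $6,975; Nwosu 10,968.68 → $10,970; Halvorsen 20,530.48 → $20,530; Lindqvist 22,305.52 → $22,305.
Totals: Ferraro $3,505 + $13,945 = $17,450; Bergstrom $3,505 + $6,975 = $10,480; Nwosu $3,505 + $10,970 = $14,475; Halvorsen $3,505 + $20,530 = $24,035; Lindqvist $3,505 + $22,305 = $25,810.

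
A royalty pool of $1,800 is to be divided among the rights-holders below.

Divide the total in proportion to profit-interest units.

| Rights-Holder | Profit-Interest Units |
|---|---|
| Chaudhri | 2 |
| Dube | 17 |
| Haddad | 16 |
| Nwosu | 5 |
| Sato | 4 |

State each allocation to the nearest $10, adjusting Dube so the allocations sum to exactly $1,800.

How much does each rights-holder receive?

Profit-interest units total: 44.
Pro-rata amounts: Chaudhri 2/44 × $1,800 = 81.82; Dube 17/44 × $1,800 = 695.45; Haddad 16/44 × $1,800 = 654.55; Nwosu 5/44 × $1,800 = 204.55; Sato 4/44 × $1,800 = 163.64.
At nearest $10: Chaudhri $80; Dube $700; Haddad $650; Nwosu $200; Sato $160. Sum = $1,790.
Difference $1,800 − $1,790 = +$10 applied to Dube: Dube becomes $710.

Chaudhri: $80 · Dube: $710 · Haddad: $650 · Nwosu: $200 · Sato: $160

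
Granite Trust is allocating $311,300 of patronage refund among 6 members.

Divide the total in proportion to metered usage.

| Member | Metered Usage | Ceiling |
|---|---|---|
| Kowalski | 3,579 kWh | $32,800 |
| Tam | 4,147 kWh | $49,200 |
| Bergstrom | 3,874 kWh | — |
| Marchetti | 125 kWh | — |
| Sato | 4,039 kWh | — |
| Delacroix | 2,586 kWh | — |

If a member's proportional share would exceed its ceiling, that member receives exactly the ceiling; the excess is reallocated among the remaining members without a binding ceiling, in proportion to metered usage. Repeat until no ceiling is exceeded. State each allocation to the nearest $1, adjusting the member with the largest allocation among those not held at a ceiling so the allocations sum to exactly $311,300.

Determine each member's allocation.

Sum of metered usage: 18,350.
Unconstrained shares: Kowalski 60,716.22; Tam 70,352.10; Bergstrom 65,720.77; Marchetti 2,120.57; Sato 68,519.93; Delacroix 43,870.40.
Held at cap: Kowalski ($32,800), Tam ($49,200); balance $229,300 reallocated over remaining metered usage 10,624.
Shares after redistribution: Bergstrom 83,613.35 → $83,613; Marchetti 2,697.90 → $2,698; Sato 87,174.58 → $87,175; Delacroix 55,814.18 → $55,814.

Kowalski: $32,800 | Tam: $49,200 | Bergstrom: $83,613 | Marchetti: $2,698 | Sato: $87,175 | Delacroix: $55,814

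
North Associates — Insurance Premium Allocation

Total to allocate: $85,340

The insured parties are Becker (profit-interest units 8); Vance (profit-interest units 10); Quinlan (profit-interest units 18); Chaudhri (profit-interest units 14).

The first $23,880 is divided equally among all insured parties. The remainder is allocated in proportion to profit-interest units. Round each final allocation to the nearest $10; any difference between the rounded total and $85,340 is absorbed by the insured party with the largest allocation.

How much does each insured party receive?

Becker: $15,800 | Vance: $18,260 | Quinlan: $28,100 | Chaudhri: $23,180

First tranche $23,880 split equally: $5,970 each.
Remainder $61,460 by profit-interest units (total 50): Becker 9,833.60 → $9,830; Vance 12,292.00 → $12,290; Quinlan 22,125.60 → $22,130; Chaudhri 17,208.80 → $17,210.
Totals: Becker $5,970 + $9,830 = $15,800; Vance $5,970 + $12,290 = $18,260; Quinlan $5,970 + $22,130 = $28,100; Chaudhri $5,970 + $17,210 = $23,180.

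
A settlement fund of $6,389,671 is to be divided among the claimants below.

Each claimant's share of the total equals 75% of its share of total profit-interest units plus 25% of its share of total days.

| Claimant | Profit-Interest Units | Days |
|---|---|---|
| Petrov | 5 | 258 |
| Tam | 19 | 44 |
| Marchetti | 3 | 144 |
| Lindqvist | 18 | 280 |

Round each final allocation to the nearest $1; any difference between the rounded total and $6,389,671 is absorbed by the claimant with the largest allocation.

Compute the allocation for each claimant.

Petrov: $1,100,150; Tam: $2,120,209; Marchetti: $636,327; Lindqvist: $2,532,985

Totals — profit-interest units 45, days 726.
Combined weights (75% profit-interest units + 25% days): Petrov 0.1722; Tam 0.3318; Marchetti 0.0996; Lindqvist 0.3964.
Pro-rata amounts: Petrov 1,100,149.97; Tam 2,120,209.01; Marchetti 636,326.74; Lindqvist 2,532,985.28.
At nearest $1: Petrov $1,100,150; Tam $2,120,209; Marchetti $636,327; Lindqvist $2,532,985. Sum = $6,389,671.
Sum already equals the total — no adjustment.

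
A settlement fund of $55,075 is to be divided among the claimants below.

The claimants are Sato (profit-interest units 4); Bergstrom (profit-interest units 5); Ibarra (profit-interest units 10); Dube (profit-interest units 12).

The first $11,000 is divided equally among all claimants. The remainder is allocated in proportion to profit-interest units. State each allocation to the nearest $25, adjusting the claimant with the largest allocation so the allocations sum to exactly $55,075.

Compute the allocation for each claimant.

Sato: $8,425 · Bergstrom: $9,850 · Ibarra: $16,975 · Dube: $19,825

$11,000 shared equally gives $2,750 per claimant.
Remainder $44,075 by profit-interest units (total 31): Sato 5,687.10 → $5,675; Bergstrom 7,108.87 → $7,100; Ibarra 14,217.74 → $14,225; Dube 17,061.29 → $17,050.
Rounding difference +$25 on remainder applied to Dube.
Totals: Sato $2,750 + $5,675 = $8,425; Bergstrom $2,750 + $7,100 = $9,850; Ibarra $2,750 + $14,225 = $16,975; Dube $2,750 + $17,075 = $19,825.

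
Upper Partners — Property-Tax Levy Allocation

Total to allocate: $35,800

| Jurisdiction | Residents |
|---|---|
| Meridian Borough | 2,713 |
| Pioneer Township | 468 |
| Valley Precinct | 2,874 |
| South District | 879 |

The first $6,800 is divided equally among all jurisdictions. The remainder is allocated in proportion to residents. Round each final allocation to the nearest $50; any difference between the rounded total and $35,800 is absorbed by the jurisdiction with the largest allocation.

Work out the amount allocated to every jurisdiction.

Meridian Borough: $13,050; Pioneer Township: $3,650; Valley Precinct: $13,700; South District: $5,400

$6,800 shared equally gives $1,700 per jurisdiction.
Remainder $29,000 by residents (total 6,934): Meridian Borough 11,346.55 → $11,350; Pioneer Township 1,957.31 → $1,950; Valley Precinct 12,019.90 → $12,000; South District 3,676.23 → $3,700.
Totals: Meridian Borough $1,700 + $11,350 = $13,050; Pioneer Township $1,700 + $1,950 = $3,650; Valley Precinct $1,700 + $12,000 = $13,700; South District $1,700 + $3,700 = $5,400.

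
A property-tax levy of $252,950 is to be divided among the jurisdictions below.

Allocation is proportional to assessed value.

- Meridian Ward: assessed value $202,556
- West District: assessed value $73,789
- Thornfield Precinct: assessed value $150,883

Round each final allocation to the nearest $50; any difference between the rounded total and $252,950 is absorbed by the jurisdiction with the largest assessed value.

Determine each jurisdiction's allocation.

Meridian Ward: $119,900; West District: $43,700; Thornfield Precinct: $89,350

Assessed value total: 202,556 + 73,789 + 150,883 = 427,228.
Proportional shares: Meridian Ward 119,927.86; West District 43,688.45; Thornfield Precinct 89,333.69.
At nearest $50: Meridian Ward $119,950; West District $43,700; Thornfield Precinct $89,350. Sum = $253,000.
Difference $252,950 − $253,000 = −$50 applied to largest assessed value (Meridian Ward): Meridian Ward becomes $119,900.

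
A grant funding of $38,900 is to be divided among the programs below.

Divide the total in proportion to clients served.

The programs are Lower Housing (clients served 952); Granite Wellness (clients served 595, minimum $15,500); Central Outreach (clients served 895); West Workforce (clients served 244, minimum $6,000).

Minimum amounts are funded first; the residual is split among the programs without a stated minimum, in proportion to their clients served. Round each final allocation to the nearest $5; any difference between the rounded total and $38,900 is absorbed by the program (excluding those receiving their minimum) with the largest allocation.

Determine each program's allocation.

Lower Housing: $8,970 · Granite Wellness: $15,500 · Central Outreach: $8,430 · West Workforce: $6,000

Fund the minimums — Granite Wellness $15,500; West Workforce $6,000. Residual $17,400.
Residual split over remaining clients served 1,847: Lower Housing 8,968.49 → $8,970; Central Outreach 8,431.51 → $8,430.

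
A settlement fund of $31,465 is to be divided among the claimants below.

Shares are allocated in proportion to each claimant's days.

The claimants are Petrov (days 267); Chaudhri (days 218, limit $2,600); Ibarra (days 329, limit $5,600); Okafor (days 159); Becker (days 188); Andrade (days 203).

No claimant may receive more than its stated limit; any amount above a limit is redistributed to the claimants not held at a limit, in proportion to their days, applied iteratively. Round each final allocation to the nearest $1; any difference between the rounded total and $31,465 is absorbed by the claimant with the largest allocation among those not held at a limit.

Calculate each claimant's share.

Petrov: $7,602 | Chaudhri: $2,600 | Ibarra: $5,600 | Okafor: $4,528 | Becker: $5,354 | Andrade: $5,781

Sum of days: 1,364.
Pro-rata shares before constraints: Petrov 6,159.20; Chaudhri 5,028.86; Ibarra 7,589.43; Okafor 3,667.84; Becker 4,336.82; Andrade 4,682.84.
Capped: Chaudhri ($2,600), Ibarra ($5,600); residual $23,265 reallocated over remaining days 817.
Redistributed shares: Petrov 7,603.13 → $7,603; Okafor 4,527.71 → $4,528; Becker 5,353.51 → $5,354; Andrade 5,780.65 → $5,781.
Rounding difference −$1 applied to Petrov → $7,602.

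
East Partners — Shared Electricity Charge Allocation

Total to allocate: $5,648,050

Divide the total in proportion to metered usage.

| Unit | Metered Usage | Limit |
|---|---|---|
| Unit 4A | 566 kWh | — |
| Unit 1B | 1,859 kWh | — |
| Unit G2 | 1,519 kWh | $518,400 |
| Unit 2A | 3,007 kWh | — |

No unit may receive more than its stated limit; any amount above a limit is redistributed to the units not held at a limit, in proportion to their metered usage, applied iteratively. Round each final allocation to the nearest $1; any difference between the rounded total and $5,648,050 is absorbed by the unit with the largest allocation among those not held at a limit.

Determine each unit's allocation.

Metered usage total: 6,951.
Unconstrained shares: Unit 4A 459,904.52; Unit 1B 1,510,534.45; Unit G2 1,234,266.72; Unit 2A 2,443,344.32.
Capped: Unit G2 ($518,400); remaining pool $5,129,650 reallocated over remaining metered usage 5,432.
Remaining shares: Unit 4A 534,495.93 → $534,496; Unit 1B 1,755,526.39 → $1,755,526; Unit 2A 2,839,627.68 → $2,839,628.

Unit 4A: $534,496 | Unit 1B: $1,755,526 | Unit G2: $518,400 | Unit 2A: $2,839,628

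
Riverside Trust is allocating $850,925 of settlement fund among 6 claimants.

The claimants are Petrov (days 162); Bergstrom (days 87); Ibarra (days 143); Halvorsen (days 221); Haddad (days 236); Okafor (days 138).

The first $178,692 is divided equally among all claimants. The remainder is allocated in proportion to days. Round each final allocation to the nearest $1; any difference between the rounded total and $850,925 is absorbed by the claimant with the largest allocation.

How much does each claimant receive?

Petrov: $140,118 · Bergstrom: $89,037 · Ibarra: $127,177 · Halvorsen: $180,302 · Haddad: $190,519 · Okafor: $123,772

First tranche $178,692 split equally: $29,782 each.
Remainder $672,233 by days (total 987): Petrov 110,336.12 → $110,336; Bergstrom 59,254.58 → $59,255; Ibarra 97,395.46 → $97,395; Halvorsen 150,520.26 → $150,520; Haddad 160,736.56 → $160,737; Okafor 93,990.02 → $93,990.
Totals: Petrov $29,782 + $110,336 = $140,118; Bergstrom $29,782 + $59,255 = $89,037; Ibarra $29,782 + $97,395 = $127,177; Halvorsen $29,782 + $150,520 = $180,302; Haddad $29,782 + $160,737 = $190,519; Okafor $29,782 + $93,990 = $123,772.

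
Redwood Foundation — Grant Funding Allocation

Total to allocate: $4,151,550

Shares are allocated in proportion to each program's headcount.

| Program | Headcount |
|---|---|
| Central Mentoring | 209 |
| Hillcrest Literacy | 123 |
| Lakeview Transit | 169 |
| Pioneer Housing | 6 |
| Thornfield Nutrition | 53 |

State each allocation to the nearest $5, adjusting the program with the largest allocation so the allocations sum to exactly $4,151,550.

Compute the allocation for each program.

Headcount total: 560.
Raw shares: Central Mentoring 209/560 × $4,151,550 = 1,549,417.77; Hillcrest Literacy 123/560 × $4,151,550 = 911,858.30; Lakeview Transit 169/560 × $4,151,550 = 1,252,878.48; Pioneer Housing 6/560 × $4,151,550 = 44,480.89; Thornfield Nutrition 53/560 × $4,151,550 = 392,914.55.
At nearest $5: Central Mentoring $1,549,420; Hillcrest Literacy $911,860; Lakeview Transit $1,252,880; Pioneer Housing $44,480; Thornfield Nutrition $392,915. Sum = $4,151,555.
Difference $4,151,550 − $4,151,555 = −$5 applied to largest allocation (Central Mentoring): Central Mentoring becomes $1,549,415.

Central Mentoring: $1,549,415 · Hillcrest Literacy: $911,860 · Lakeview Transit: $1,252,880 · Pioneer Housing: $44,480 · Thornfield Nutrition: $392,915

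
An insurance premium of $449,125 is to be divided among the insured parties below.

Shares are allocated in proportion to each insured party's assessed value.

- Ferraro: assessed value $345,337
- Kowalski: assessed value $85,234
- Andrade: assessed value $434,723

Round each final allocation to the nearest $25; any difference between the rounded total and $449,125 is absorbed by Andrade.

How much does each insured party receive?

Ferraro: $179,250 · Kowalski: $44,250 · Andrade: $225,625

Total assessed value = 865,294.
Raw shares: Ferraro 345,337/865,294 × $449,125 = 179,244.83; Kowalski 85,234/865,294 × $449,125 = 44,240.13; Andrade 434,723/865,294 × $449,125 = 225,640.03.
After rounding ($25): Ferraro $179,250; Kowalski $44,250; Andrade $225,650. Sum = $449,150.
Difference $449,125 − $449,150 = −$25 applied to Andrade: Andrade becomes $225,625.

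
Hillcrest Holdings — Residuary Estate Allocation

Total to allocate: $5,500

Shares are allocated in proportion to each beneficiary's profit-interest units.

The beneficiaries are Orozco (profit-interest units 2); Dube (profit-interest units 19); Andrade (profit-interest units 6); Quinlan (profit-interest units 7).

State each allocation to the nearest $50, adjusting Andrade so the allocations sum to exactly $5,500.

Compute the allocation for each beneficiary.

Orozco: $300; Dube: $3,050; Andrade: $1,000; Quinlan: $1,150

Total profit-interest units = 34.
Unrounded shares: Orozco 2/34 × $5,500 = 323.53; Dube 19/34 × $5,500 = 3,073.53; Andrade 6/34 × $5,500 = 970.59; Quinlan 7/34 × $5,500 = 1,132.35.
At nearest $50: Orozco $300; Dube $3,050; Andrade $950; Quinlan $1,150. Sum = $5,450.
Difference $5,500 − $5,450 = +$50 applied to Andrade: Andrade becomes $1,000.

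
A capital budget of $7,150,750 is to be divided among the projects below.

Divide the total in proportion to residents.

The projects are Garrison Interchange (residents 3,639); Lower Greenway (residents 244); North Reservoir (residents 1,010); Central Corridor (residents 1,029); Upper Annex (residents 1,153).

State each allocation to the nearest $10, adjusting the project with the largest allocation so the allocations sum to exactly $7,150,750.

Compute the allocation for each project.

Residents total: 7,075.
Pro-rata amounts: Garrison Interchange 3,639/7,075 × $7,150,750 = 3,677,961.73; Lower Greenway 244/7,075 × $7,150,750 = 246,612.44; North Reservoir 1,010/7,075 × $7,150,750 = 1,020,813.78; Central Corridor 1,029/7,075 × $7,150,750 = 1,040,017.21; Upper Annex 1,153/7,075 × $7,150,750 = 1,165,344.84.
After rounding ($10): Garrison Interchange $3,677,960; Lower Greenway $246,610; North Reservoir $1,020,810; Central Corridor $1,040,020; Upper Annex $1,165,340. Sum = $7,150,740.
Difference $7,150,750 − $7,150,740 = +$10 applied to largest allocation (Garrison Interchange): Garrison Interchange becomes $3,677,970.

Garrison Interchange: $3,677,970 | Lower Greenway: $246,610 | North Reservoir: $1,020,810 | Central Corridor: $1,040,020 | Upper Annex: $1,165,340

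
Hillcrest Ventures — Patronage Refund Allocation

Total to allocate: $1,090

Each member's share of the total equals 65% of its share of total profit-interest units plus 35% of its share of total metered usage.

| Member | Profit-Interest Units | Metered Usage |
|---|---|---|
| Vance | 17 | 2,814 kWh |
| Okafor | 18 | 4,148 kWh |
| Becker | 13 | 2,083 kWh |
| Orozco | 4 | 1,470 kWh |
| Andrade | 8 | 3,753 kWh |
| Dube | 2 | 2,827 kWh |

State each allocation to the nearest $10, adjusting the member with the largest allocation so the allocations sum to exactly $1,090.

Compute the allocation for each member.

Vance: $260 · Okafor: $280 · Becker: $200 · Orozco: $80 · Andrade: $180 · Dube: $90

Totals — profit-interest units 62, metered usage 17,095.
Composite weights (65% profit-interest units + 35% metered usage): Vance 0.2358; Okafor 0.2736; Becker 0.1789; Orozco 0.0720; Andrade 0.1607; Dube 0.0788.
Unrounded shares: Vance 257.06; Okafor 298.26; Becker 195.04; Orozco 78.51; Andrade 175.17; Dube 85.94.
Rounded to nearest $10: Vance $260; Okafor $300; Becker $200; Orozco $80; Andrade $180; Dube $90. Sum = $1,110.
Difference $1,090 − $1,110 = −$20 applied to largest allocation (Okafor): Okafor becomes $280.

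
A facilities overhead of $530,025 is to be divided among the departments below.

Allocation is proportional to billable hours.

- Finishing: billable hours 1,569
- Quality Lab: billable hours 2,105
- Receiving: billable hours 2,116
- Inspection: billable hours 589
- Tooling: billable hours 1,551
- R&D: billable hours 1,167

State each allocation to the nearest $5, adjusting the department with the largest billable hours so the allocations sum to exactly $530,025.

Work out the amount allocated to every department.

Finishing: $91,415 | Quality Lab: $122,645 | Receiving: $123,290 | Inspection: $34,315 | Tooling: $90,365 | R&D: $67,995

Billable hours total: 9,097.
Raw shares: Finishing 1,569/9,097 × $530,025 = 91,415.77; Quality Lab 2,105/9,097 × $530,025 = 122,645.12; Receiving 2,116/9,097 × $530,025 = 123,286.02; Inspection 589/9,097 × $530,025 = 34,317.33; Tooling 1,551/9,097 × $530,025 = 90,367.02; R&D 1,167/9,097 × $530,025 = 67,993.75.
Rounded to nearest $5: Finishing $91,415; Quality Lab $122,645; Receiving $123,285; Inspection $34,315; Tooling $90,365; R&D $67,995. Sum = $530,020.
Difference $530,025 − $530,020 = +$5 applied to largest billable hours (Receiving): Receiving becomes $123,290.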